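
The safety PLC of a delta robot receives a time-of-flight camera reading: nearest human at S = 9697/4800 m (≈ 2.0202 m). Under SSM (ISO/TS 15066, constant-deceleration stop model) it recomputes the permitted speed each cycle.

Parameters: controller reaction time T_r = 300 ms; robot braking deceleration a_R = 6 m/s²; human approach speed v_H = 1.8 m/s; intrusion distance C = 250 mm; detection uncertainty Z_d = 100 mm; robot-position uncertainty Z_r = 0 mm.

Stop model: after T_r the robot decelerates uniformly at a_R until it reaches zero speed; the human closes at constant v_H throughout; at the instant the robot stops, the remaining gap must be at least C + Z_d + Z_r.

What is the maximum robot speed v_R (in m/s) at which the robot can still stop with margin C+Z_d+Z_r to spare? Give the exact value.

v_R_max = 31/20 m/s = 1.5500 m/s

at the boundary: (1/12)·v² + (3/5)·v + (-217/192) = 0
  disc = (3/5)² − 4·(1/12)·(-217/192) = 10609/14400 ; √disc = 103/120
  v_R = (−(3/5) + 103/120) / (2·(1/12)) = 31/20 m/s
check:
braking lasts T_s = (31/20)/6 = 0.2583 s
robot covers v_R·T_r = 1.5500·0.3000 = 0.4650 m before braking
robot under decel: 1.5500²/(2·6.0000) = 0.2002 m
human closes 1.8000·0.5583 = 1.0050 m
margins: 0.2500+0.1000+0.0000 = 0.3500 m
sum ≈ 0.4650+0.2002+1.0050+0.3500 ≈ 2.0202 m = S ✓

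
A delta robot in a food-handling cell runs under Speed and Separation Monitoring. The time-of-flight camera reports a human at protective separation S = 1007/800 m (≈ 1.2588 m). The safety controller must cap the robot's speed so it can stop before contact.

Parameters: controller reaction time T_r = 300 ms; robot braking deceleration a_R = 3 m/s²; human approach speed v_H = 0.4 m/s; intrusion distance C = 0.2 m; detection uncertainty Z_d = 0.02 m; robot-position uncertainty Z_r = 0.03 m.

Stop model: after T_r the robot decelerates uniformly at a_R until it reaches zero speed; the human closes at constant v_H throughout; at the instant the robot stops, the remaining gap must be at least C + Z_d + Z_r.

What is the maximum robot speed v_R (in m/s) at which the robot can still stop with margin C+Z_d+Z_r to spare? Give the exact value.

v_R_max = 27/20 m/s = 1.3500 m/s

collect terms ⇒ (1/6)·v_R² + (13/30)·v_R + (-711/800) = 0
  disc = (13/30)² − 4·(1/6)·(-711/800) = 2809/3600 ; √disc = 53/60
  v_R = (−(13/30) + 53/60) / (2·(1/6)) = 27/20 m/s
check:
T_s = v_R/a_R = (27/20)/3 = 0.4500 s
robot covers v_R·T_r = 1.3500·0.3000 = 0.4050 m before braking
robot covers 1.3500·0.4500 − ½·3.0000·0.4500² = 0.3038 m while stopping
human over T_r+T_s: 0.4000·(0.3000+0.4500) = 0.3000 m
residual clearance needed = 0.2000+0.0200+0.0300 = 0.2500 m
sum ≈ 0.4050+0.3038+0.3000+0.2500 ≈ 1.2588 m = S ✓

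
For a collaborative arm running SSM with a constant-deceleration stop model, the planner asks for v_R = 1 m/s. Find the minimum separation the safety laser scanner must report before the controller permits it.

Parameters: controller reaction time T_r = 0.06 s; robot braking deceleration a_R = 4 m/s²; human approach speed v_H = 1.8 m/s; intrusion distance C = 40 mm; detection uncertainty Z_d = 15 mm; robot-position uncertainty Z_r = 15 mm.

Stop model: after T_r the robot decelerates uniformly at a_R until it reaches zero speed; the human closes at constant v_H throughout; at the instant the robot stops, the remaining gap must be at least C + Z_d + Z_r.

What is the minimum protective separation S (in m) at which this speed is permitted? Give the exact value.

T_s = v_R/a_R = 1/4 = 0.2500 s
robot in T_r: 1.0000·0.0600 = 0.0600 m
braking distance = 1.0000²/(2·4.0000) = 0.1250 m
person approaches 1.8000·(0.0600+0.2500) = 0.5580 m
C+Z_d+Z_r = 0.0400+0.0150+0.0150 = 0.0700 m
S_min ≈ 0.0600+0.1250+0.5580+0.0700  ⇒  S_min = 813/1000 m

S_min = 813/1000 m = 0.8130 m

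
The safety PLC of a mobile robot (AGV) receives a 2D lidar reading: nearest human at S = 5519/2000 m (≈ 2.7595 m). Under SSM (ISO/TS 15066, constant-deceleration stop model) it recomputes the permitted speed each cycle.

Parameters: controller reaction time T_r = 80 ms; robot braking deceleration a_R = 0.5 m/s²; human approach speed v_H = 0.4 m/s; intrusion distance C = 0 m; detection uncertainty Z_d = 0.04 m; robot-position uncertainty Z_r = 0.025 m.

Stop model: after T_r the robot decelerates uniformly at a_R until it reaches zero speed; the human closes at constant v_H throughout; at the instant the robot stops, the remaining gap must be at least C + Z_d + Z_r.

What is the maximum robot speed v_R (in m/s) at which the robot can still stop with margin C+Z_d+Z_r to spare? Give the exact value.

v_R_max = 5/4 m/s = 1.2500 m/s

at the boundary: (1)·v² + (22/25)·v + (-213/80) = 0
  disc = (22/25)² − 4·(1)·(-213/80) = 28561/2500 ; √disc = 169/50
  v_R = (−(22/25) + 169/50) / (2·(1)) = 5/4 m/s
check:
T_s = v_R/a_R = (5/4)/(1/2) = 2.5000 s
robot in T_r: 1.2500·0.0800 = 0.1000 m
robot under decel: 1.2500²/(2·0.5000) = 1.5625 m
person approaches 0.4000·(0.0800+2.5000) = 1.0320 m
residual clearance needed = 0.0000+0.0400+0.0250 = 0.0650 m
sum ≈ 0.1000+1.5625+1.0320+0.0650 ≈ 2.7595 m = S ✓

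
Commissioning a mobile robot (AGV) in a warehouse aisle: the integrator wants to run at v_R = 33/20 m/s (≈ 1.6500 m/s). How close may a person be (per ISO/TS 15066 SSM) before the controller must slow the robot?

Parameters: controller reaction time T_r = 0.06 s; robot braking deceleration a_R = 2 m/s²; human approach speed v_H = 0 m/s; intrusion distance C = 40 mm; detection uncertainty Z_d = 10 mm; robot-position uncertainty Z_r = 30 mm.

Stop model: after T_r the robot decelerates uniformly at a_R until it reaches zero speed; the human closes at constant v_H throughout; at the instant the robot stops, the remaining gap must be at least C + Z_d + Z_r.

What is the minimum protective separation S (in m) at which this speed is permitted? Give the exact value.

braking lasts T_s = (33/20)/2 = 0.8250 s
robot covers v_R·T_r = 1.6500·0.0600 = 0.0990 m before braking
robot covers 1.6500·0.8250 − ½·2.0000·0.8250² = 0.6806 m while stopping
person approaches 0.0000·(0.0600+0.8250) = 0.0000 m
margins: 0.0400+0.0100+0.0300 = 0.0800 m
S_min ≈ 0.0990+0.6806+0.0000+0.0800  ⇒  S_min = 6877/8000 m

S_min = 6877/8000 m = 0.8596 m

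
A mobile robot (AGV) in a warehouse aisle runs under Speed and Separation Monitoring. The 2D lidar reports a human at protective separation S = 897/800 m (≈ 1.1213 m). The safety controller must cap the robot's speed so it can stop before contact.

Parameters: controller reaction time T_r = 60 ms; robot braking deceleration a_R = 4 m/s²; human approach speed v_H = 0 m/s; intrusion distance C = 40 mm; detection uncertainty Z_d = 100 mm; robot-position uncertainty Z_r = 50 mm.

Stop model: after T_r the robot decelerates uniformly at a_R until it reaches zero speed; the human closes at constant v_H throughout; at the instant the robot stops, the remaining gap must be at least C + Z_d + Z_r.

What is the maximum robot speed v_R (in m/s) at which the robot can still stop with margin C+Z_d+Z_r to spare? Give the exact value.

at the boundary: (1/8)·v² + (3/50)·v + (-149/160) = 0
  disc = (3/50)² − 4·(1/8)·(-149/160) = 18769/40000 ; √disc = 137/200
  v_R = (−(3/50) + 137/200) / (2·(1/8)) = 5/2 m/s
check:
stop time T_s = (5/2)/4 = 0.6250 s
robot covers v_R·T_r = 2.5000·0.0600 = 0.1500 m before braking
robot under decel: 2.5000²/(2·4.0000) = 0.7812 m
person approaches 0.0000·(0.0600+0.6250) = 0.0000 m
residual clearance needed = 0.0400+0.1000+0.0500 = 0.1900 m
sum ≈ 0.1500+0.7812+0.0000+0.1900 ≈ 1.1213 m = S ✓

v_R_max = 5/2 m/s = 2.5000 m/s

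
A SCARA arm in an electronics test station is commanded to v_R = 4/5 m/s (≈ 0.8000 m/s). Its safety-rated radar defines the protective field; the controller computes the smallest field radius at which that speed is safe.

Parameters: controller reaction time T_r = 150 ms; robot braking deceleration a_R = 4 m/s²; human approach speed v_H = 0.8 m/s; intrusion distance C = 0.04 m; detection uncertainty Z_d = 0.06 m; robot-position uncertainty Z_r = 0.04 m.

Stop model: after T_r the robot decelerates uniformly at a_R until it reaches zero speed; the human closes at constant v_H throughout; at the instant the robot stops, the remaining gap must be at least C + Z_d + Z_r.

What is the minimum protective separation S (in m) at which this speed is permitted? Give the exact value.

T_s = v_R/a_R = (4/5)/4 = 0.2000 s
reaction-phase robot travel = 0.8000·0.1500 = 0.1200 m
robot covers 0.8000·0.2000 − ½·4.0000·0.2000² = 0.0800 m while stopping
human over T_r+T_s: 0.8000·(0.1500+0.2000) = 0.2800 m
margins: 0.0400+0.0600+0.0400 = 0.1400 m
S_min ≈ 0.1200+0.0800+0.2800+0.1400  ⇒  S_min = 31/50 m

S_min = 31/50 m = 0.6200 m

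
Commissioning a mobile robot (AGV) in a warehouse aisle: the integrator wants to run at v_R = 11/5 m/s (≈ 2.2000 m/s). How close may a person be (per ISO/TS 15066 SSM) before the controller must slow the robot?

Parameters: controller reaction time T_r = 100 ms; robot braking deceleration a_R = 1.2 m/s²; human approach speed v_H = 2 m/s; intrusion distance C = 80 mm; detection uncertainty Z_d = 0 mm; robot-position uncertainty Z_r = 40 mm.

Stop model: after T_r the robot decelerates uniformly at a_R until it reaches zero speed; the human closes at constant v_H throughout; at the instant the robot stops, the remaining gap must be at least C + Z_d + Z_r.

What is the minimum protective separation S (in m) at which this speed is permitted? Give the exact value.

braking lasts T_s = (11/5)/(6/5) = 1.8333 s
reaction-phase robot travel = 2.2000·0.1000 = 0.2200 m
robot under decel: 2.2000²/(2·1.2000) = 2.0167 m
human over T_r+T_s: 2.0000·(0.1000+1.8333) = 3.8667 m
margins: 0.0800+0.0000+0.0400 = 0.1200 m
S_min ≈ 0.2200+2.0167+3.8667+0.1200  ⇒  S_min = 1867/300 m

S_min = 1867/300 m = 6.2233 m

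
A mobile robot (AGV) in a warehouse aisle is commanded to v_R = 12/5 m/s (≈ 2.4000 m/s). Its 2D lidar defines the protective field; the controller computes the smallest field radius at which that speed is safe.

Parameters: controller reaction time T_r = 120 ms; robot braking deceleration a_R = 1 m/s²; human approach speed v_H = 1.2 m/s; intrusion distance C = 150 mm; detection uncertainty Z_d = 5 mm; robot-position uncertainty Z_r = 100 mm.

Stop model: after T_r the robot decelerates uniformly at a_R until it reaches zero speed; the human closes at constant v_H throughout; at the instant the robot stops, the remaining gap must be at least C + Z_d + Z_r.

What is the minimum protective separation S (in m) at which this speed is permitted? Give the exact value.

S_min = 6447/1000 m = 6.4470 m

T_s = v_R/a_R = (12/5)/1 = 2.4000 s
reaction-phase robot travel = 2.4000·0.1200 = 0.2880 m
robot under decel: 2.4000²/(2·1.0000) = 2.8800 m
human over T_r+T_s: 1.2000·(0.1200+2.4000) = 3.0240 m
residual clearance needed = 0.1500+0.0050+0.1000 = 0.2550 m
S_min ≈ 0.2880+2.8800+3.0240+0.2550  ⇒  S_min = 6447/1000 m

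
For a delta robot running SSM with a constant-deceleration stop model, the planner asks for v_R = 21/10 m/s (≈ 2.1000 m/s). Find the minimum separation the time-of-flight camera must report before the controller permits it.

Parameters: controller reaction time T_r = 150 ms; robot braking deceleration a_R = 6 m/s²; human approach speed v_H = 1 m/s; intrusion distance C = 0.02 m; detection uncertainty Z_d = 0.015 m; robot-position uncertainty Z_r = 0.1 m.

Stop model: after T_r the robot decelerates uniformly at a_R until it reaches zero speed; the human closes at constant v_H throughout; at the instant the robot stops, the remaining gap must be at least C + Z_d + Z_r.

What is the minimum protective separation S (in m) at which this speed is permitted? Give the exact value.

stop time T_s = (21/10)/6 = 0.3500 s
reaction-phase robot travel = 2.1000·0.1500 = 0.3150 m
robot covers 2.1000·0.3500 − ½·6.0000·0.3500² = 0.3675 m while stopping
human closes 1.0000·0.5000 = 0.5000 m
margins: 0.0200+0.0150+0.1000 = 0.1350 m
S_min ≈ 0.3150+0.3675+0.5000+0.1350  ⇒  S_min = 527/400 m

S_min = 527/400 m = 1.3175 m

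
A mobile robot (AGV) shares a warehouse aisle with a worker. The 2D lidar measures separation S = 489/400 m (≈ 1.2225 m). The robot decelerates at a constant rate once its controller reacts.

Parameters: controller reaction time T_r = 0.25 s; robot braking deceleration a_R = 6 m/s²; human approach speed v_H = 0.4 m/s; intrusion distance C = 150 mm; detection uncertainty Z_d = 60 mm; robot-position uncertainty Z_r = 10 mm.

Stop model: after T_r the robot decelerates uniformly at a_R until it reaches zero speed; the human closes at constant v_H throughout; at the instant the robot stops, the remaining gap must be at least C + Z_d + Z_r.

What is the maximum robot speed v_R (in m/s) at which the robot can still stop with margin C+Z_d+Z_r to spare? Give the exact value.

v_R_max = 19/10 m/s = 1.9000 m/s

collect terms ⇒ (1/12)·v_R² + (19/60)·v_R + (-361/400) = 0
  disc = (19/60)² − 4·(1/12)·(-361/400) = 361/900 ; √disc = 19/30
  v_R = (−(19/60) + 19/30) / (2·(1/12)) = 19/10 m/s
check:
braking lasts T_s = (19/10)/6 = 0.3167 s
robot in T_r: 1.9000·0.2500 = 0.4750 m
robot under decel: 1.9000²/(2·6.0000) = 0.3008 m
person approaches 0.4000·(0.2500+0.3167) = 0.2267 m
residual clearance needed = 0.1500+0.0600+0.0100 = 0.2200 m
sum ≈ 0.4750+0.3008+0.2267+0.2200 ≈ 1.2225 m = S ✓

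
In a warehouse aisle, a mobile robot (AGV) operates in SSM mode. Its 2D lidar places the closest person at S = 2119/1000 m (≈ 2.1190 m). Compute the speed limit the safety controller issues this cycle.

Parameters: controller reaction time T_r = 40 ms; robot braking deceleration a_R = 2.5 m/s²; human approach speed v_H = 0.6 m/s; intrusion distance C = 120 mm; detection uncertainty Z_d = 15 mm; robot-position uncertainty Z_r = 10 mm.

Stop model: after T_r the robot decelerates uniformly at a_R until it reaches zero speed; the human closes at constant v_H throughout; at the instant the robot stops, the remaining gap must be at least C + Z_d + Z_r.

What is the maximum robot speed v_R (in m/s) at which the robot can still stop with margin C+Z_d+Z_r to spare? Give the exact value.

v_R_max = 5/2 m/s = 2.5000 m/s

collect terms ⇒ (1/5)·v_R² + (7/25)·v_R + (-39/20) = 0
  disc = (7/25)² − 4·(1/5)·(-39/20) = 1024/625 ; √disc = 32/25
  v_R = (−(7/25) + 32/25) / (2·(1/5)) = 5/2 m/s
check:
T_s = v_R/a_R = (5/2)/(5/2) = 1.0000 s
robot in T_r: 2.5000·0.0400 = 0.1000 m
robot under decel: 2.5000²/(2·2.5000) = 1.2500 m
person approaches 0.6000·(0.0400+1.0000) = 0.6240 m
residual clearance needed = 0.1200+0.0150+0.0100 = 0.1450 m
sum ≈ 0.1000+1.2500+0.6240+0.1450 ≈ 2.1190 m = S ✓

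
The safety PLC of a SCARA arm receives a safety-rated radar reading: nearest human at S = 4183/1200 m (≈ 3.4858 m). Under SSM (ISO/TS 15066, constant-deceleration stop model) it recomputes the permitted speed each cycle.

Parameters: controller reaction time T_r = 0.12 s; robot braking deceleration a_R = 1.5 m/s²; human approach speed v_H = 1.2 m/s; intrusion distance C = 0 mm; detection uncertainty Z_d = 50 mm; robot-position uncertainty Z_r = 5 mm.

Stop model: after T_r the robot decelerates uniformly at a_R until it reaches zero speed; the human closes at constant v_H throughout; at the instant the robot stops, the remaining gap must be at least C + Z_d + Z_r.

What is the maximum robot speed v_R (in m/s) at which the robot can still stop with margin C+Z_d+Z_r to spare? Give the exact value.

collect terms ⇒ (1/3)·v_R² + (23/25)·v_R + (-19721/6000) = 0
  disc = (23/25)² − 4·(1/3)·(-19721/6000) = 117649/22500 ; √disc = 343/150
  v_R = (−(23/25) + 343/150) / (2·(1/3)) = 41/20 m/s
check:
T_s = v_R/a_R = (41/20)/(3/2) = 1.3667 s
robot in T_r: 2.0500·0.1200 = 0.2460 m
braking distance = 2.0500²/(2·1.5000) = 1.4008 m
person approaches 1.2000·(0.1200+1.3667) = 1.7840 m
C+Z_d+Z_r = 0.0000+0.0500+0.0050 = 0.0550 m
sum ≈ 0.2460+1.4008+1.7840+0.0550 ≈ 3.4858 m = S ✓

v_R_max = 41/20 m/s = 2.0500 m/s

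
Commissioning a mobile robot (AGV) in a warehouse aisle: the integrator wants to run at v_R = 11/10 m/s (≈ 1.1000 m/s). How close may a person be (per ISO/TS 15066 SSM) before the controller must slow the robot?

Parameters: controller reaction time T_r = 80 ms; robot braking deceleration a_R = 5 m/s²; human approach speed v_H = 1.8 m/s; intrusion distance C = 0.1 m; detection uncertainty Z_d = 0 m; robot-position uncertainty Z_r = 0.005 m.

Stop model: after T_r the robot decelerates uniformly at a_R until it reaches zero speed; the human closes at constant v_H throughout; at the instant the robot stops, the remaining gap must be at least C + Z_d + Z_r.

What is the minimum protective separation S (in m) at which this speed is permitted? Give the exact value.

S_min = 427/500 m = 0.8540 m

braking lasts T_s = (11/10)/5 = 0.2200 s
robot covers v_R·T_r = 1.1000·0.0800 = 0.0880 m before braking
braking distance = 1.1000²/(2·5.0000) = 0.1210 m
human closes 1.8000·0.3000 = 0.5400 m
C+Z_d+Z_r = 0.1000+0.0000+0.0050 = 0.1050 m
S_min ≈ 0.0880+0.1210+0.5400+0.1050  ⇒  S_min = 427/500 m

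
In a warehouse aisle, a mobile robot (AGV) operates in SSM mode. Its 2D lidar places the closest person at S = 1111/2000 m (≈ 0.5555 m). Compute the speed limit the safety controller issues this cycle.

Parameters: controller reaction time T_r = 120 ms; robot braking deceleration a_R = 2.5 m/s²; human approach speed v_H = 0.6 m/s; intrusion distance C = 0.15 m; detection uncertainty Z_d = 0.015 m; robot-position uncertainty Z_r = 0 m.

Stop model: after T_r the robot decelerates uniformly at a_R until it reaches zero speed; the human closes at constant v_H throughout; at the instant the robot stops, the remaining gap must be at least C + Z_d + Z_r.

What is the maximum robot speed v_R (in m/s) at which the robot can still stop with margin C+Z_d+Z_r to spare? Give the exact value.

at the boundary: (1/5)·v² + (9/25)·v + (-637/2000) = 0
  disc = (9/25)² − 4·(1/5)·(-637/2000) = 961/2500 ; √disc = 31/50
  v_R = (−(9/25) + 31/50) / (2·(1/5)) = 13/20 m/s
check:
braking lasts T_s = (13/20)/(5/2) = 0.2600 s
robot in T_r: 0.6500·0.1200 = 0.0780 m
braking distance = 0.6500²/(2·2.5000) = 0.0845 m
human over T_r+T_s: 0.6000·(0.1200+0.2600) = 0.2280 m
residual clearance needed = 0.1500+0.0150+0.0000 = 0.1650 m
sum ≈ 0.0780+0.0845+0.2280+0.1650 ≈ 0.5555 m = S ✓

v_R_max = 13/20 m/s = 0.6500 m/s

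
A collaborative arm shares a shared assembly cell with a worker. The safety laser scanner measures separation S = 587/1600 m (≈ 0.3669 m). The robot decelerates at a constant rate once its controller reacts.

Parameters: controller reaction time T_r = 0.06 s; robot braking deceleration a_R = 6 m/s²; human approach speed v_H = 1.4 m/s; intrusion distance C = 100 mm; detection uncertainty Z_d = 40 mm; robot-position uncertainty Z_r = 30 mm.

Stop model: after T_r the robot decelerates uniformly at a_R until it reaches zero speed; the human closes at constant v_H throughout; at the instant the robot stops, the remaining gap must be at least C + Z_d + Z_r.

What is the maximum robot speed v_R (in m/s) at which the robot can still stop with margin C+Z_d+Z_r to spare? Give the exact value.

v_R_max = 7/20 m/s = 0.3500 m/s

at the boundary: (1/12)·v² + (22/75)·v + (-903/8000) = 0
  disc = (22/75)² − 4·(1/12)·(-903/8000) = 44521/360000 ; √disc = 211/600
  v_R = (−(22/75) + 211/600) / (2·(1/12)) = 7/20 m/s
check:
braking lasts T_s = (7/20)/6 = 0.0583 s
robot covers v_R·T_r = 0.3500·0.0600 = 0.0210 m before braking
braking distance = 0.3500²/(2·6.0000) = 0.0102 m
human over T_r+T_s: 1.4000·(0.0600+0.0583) = 0.1657 m
margins: 0.1000+0.0400+0.0300 = 0.1700 m
sum ≈ 0.0210+0.0102+0.1657+0.1700 ≈ 0.3669 m = S ✓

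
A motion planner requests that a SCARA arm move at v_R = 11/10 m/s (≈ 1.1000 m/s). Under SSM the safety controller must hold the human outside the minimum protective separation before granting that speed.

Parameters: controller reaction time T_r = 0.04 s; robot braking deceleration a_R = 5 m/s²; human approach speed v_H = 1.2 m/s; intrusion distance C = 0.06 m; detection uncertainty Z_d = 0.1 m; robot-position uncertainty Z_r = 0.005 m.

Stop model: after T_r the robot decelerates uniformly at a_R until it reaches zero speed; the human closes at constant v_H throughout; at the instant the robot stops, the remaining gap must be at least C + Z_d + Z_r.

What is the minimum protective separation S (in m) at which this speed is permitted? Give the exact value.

S_min = 321/500 m = 0.6420 m

braking lasts T_s = (11/10)/5 = 0.2200 s
robot in T_r: 1.1000·0.0400 = 0.0440 m
braking distance = 1.1000²/(2·5.0000) = 0.1210 m
human closes 1.2000·0.2600 = 0.3120 m
residual clearance needed = 0.0600+0.1000+0.0050 = 0.1650 m
S_min ≈ 0.0440+0.1210+0.3120+0.1650  ⇒  S_min = 321/500 m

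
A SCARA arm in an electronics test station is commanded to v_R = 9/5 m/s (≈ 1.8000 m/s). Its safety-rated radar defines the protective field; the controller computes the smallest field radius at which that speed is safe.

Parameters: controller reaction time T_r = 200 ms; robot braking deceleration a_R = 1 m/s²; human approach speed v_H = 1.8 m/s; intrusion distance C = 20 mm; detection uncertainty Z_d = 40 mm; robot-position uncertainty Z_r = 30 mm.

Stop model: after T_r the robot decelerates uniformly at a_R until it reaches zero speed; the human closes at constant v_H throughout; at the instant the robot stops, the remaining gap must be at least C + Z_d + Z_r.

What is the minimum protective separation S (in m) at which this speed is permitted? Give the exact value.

braking lasts T_s = (9/5)/1 = 1.8000 s
reaction-phase robot travel = 1.8000·0.2000 = 0.3600 m
robot under decel: 1.8000²/(2·1.0000) = 1.6200 m
human closes 1.8000·2.0000 = 3.6000 m
C+Z_d+Z_r = 0.0200+0.0400+0.0300 = 0.0900 m
S_min ≈ 0.3600+1.6200+3.6000+0.0900  ⇒  S_min = 567/100 m

S_min = 567/100 m = 5.6700 m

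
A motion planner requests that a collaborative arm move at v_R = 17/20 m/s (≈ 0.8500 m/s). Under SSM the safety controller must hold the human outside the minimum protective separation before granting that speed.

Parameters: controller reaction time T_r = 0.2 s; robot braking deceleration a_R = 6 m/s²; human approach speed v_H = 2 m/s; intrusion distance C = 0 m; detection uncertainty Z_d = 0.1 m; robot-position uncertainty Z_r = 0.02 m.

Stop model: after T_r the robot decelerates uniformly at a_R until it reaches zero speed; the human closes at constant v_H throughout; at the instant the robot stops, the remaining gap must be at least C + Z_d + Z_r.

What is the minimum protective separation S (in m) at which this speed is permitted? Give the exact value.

stop time T_s = (17/20)/6 = 0.1417 s
reaction-phase robot travel = 0.8500·0.2000 = 0.1700 m
robot under decel: 0.8500²/(2·6.0000) = 0.0602 m
person approaches 2.0000·(0.2000+0.1417) = 0.6833 m
C+Z_d+Z_r = 0.0000+0.1000+0.0200 = 0.1200 m
S_min ≈ 0.1700+0.0602+0.6833+0.1200  ⇒  S_min = 4961/4800 m

S_min = 4961/4800 m = 1.0335 m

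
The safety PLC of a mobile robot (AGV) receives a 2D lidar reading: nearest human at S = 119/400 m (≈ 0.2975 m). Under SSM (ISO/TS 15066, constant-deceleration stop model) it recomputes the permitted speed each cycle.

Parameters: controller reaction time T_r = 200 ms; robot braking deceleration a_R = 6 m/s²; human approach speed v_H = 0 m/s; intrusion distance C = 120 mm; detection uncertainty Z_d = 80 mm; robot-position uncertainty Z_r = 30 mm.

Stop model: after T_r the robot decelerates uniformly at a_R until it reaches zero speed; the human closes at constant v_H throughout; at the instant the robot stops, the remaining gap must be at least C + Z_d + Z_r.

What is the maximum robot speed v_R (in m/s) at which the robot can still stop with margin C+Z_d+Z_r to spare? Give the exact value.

quadratic (1/12)·v² + (1/5)·v + (-27/400) = 0
  disc = (1/5)² − 4·(1/12)·(-27/400) = 1/16 ; √disc = 1/4
  v_R = (−(1/5) + 1/4) / (2·(1/12)) = 3/10 m/s
check:
T_s = v_R/a_R = (3/10)/6 = 0.0500 s
reaction-phase robot travel = 0.3000·0.2000 = 0.0600 m
robot covers 0.3000·0.0500 − ½·6.0000·0.0500² = 0.0075 m while stopping
human over T_r+T_s: 0.0000·(0.2000+0.0500) = 0.0000 m
C+Z_d+Z_r = 0.1200+0.0800+0.0300 = 0.2300 m
sum ≈ 0.0600+0.0075+0.0000+0.2300 ≈ 0.2975 m = S ✓

v_R_max = 3/10 m/s = 0.3000 m/s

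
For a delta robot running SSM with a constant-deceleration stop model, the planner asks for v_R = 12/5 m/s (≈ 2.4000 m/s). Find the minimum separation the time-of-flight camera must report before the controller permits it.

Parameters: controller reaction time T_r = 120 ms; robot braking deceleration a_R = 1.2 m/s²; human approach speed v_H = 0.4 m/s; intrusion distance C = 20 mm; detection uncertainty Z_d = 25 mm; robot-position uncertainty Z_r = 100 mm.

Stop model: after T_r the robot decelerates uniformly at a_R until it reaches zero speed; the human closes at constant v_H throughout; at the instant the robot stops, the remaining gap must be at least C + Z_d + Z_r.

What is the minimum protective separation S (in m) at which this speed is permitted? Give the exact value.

T_s = v_R/a_R = (12/5)/(6/5) = 2.0000 s
robot covers v_R·T_r = 2.4000·0.1200 = 0.2880 m before braking
robot under decel: 2.4000²/(2·1.2000) = 2.4000 m
human closes 0.4000·2.1200 = 0.8480 m
residual clearance needed = 0.0200+0.0250+0.1000 = 0.1450 m
S_min ≈ 0.2880+2.4000+0.8480+0.1450  ⇒  S_min = 3681/1000 m

S_min = 3681/1000 m = 3.6810 m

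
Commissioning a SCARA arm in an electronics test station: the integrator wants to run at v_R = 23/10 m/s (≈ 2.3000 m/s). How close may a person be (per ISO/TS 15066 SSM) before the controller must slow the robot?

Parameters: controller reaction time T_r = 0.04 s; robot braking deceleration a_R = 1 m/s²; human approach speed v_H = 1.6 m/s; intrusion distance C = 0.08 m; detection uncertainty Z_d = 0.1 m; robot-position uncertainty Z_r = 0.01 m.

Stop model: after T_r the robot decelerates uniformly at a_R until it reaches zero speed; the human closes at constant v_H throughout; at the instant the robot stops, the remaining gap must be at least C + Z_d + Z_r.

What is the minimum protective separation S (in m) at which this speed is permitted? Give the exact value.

S_min = 6671/1000 m = 6.6710 m

T_s = v_R/a_R = (23/10)/1 = 2.3000 s
robot in T_r: 2.3000·0.0400 = 0.0920 m
robot covers 2.3000·2.3000 − ½·1.0000·2.3000² = 2.6450 m while stopping
person approaches 1.6000·(0.0400+2.3000) = 3.7440 m
C+Z_d+Z_r = 0.0800+0.1000+0.0100 = 0.1900 m
S_min ≈ 0.0920+2.6450+3.7440+0.1900  ⇒  S_min = 6671/1000 m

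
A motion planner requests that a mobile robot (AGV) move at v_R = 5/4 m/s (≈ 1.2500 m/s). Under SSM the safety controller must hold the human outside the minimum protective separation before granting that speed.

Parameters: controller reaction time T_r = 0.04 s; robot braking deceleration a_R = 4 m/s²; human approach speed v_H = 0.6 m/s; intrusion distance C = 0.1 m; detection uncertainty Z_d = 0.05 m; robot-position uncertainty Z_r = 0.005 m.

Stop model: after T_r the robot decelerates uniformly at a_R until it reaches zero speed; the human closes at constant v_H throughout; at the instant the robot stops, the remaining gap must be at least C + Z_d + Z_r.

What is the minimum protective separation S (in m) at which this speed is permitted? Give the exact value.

stop time T_s = (5/4)/4 = 0.3125 s
reaction-phase robot travel = 1.2500·0.0400 = 0.0500 m
robot under decel: 1.2500²/(2·4.0000) = 0.1953 m
person approaches 0.6000·(0.0400+0.3125) = 0.2115 m
C+Z_d+Z_r = 0.1000+0.0500+0.0050 = 0.1550 m
S_min ≈ 0.0500+0.1953+0.2115+0.1550  ⇒  S_min = 9789/16000 m

S_min = 9789/16000 m = 0.6118 m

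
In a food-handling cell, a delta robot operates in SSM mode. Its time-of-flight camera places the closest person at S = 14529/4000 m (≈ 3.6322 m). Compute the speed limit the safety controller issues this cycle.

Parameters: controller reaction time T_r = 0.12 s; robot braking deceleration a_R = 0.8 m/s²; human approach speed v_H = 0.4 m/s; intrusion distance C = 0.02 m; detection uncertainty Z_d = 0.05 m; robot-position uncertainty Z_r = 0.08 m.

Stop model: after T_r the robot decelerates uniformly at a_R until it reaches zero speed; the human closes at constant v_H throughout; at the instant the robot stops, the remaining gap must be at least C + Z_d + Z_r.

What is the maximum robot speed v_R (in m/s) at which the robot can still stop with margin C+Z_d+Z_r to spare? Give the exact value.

quadratic (5/8)·v² + (31/50)·v + (-13737/4000) = 0
  disc = (31/50)² − 4·(5/8)·(-13737/4000) = 358801/40000 ; √disc = 599/200
  v_R = (−(31/50) + 599/200) / (2·(5/8)) = 19/10 m/s
check:
stop time T_s = (19/10)/(4/5) = 2.3750 s
reaction-phase robot travel = 1.9000·0.1200 = 0.2280 m
robot covers 1.9000·2.3750 − ½·0.8000·2.3750² = 2.2563 m while stopping
human closes 0.4000·2.4950 = 0.9980 m
residual clearance needed = 0.0200+0.0500+0.0800 = 0.1500 m
sum ≈ 0.2280+2.2563+0.9980+0.1500 ≈ 3.6322 m = S ✓

v_R_max = 19/10 m/s = 1.9000 m/s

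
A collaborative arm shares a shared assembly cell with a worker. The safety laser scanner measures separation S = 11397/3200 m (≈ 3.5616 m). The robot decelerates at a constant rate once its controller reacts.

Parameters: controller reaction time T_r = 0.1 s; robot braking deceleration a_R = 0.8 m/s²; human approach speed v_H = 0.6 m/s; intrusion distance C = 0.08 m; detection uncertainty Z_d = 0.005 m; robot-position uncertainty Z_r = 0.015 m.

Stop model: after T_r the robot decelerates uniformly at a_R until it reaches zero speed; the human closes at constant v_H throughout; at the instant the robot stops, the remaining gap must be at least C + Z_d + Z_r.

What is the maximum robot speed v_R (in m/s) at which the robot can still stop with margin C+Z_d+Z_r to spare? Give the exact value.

at the boundary: (5/8)·v² + (17/20)·v + (-2177/640) = 0
  disc = (17/20)² − 4·(5/8)·(-2177/640) = 59049/6400 ; √disc = 243/80
  v_R = (−(17/20) + 243/80) / (2·(5/8)) = 7/4 m/s
check:
stop time T_s = (7/4)/(4/5) = 2.1875 s
robot covers v_R·T_r = 1.7500·0.1000 = 0.1750 m before braking
braking distance = 1.7500²/(2·0.8000) = 1.9141 m
human closes 0.6000·2.2875 = 1.3725 m
residual clearance needed = 0.0800+0.0050+0.0150 = 0.1000 m
sum ≈ 0.1750+1.9141+1.3725+0.1000 ≈ 3.5616 m = S ✓

v_R_max = 7/4 m/s = 1.7500 m/s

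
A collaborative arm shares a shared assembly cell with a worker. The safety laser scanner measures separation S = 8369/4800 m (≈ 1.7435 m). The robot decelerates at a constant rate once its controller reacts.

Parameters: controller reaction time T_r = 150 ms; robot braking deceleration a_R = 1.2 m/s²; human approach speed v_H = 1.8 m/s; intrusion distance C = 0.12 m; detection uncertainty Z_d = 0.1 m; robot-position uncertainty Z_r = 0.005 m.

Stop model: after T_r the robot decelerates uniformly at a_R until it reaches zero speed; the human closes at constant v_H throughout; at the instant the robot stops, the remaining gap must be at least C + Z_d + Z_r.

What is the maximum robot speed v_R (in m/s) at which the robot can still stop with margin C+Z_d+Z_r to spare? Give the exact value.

at the boundary: (5/12)·v² + (33/20)·v + (-5993/4800) = 0
  disc = (33/20)² − 4·(5/12)·(-5993/4800) = 69169/14400 ; √disc = 263/120
  v_R = (−(33/20) + 263/120) / (2·(5/12)) = 13/20 m/s
check:
braking lasts T_s = (13/20)/(6/5) = 0.5417 s
reaction-phase robot travel = 0.6500·0.1500 = 0.0975 m
robot covers 0.6500·0.5417 − ½·1.2000·0.5417² = 0.1760 m while stopping
human closes 1.8000·0.6917 = 1.2450 m
C+Z_d+Z_r = 0.1200+0.1000+0.0050 = 0.2250 m
sum ≈ 0.0975+0.1760+1.2450+0.2250 ≈ 1.7435 m = S ✓

v_R_max = 13/20 m/s = 0.6500 m/s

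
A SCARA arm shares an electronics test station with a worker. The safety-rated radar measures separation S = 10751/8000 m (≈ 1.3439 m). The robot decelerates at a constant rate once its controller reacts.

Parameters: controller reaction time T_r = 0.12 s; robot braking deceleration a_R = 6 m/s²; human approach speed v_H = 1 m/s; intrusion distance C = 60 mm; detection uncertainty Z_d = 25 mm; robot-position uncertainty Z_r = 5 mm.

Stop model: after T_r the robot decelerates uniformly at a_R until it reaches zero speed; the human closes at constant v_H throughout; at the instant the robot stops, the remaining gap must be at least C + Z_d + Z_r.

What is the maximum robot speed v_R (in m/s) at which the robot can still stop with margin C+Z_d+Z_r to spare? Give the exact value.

v_R_max = 47/20 m/s = 2.3500 m/s

quadratic (1/12)·v² + (43/150)·v + (-9071/8000) = 0
  disc = (43/150)² − 4·(1/12)·(-9071/8000) = 165649/360000 ; √disc = 407/600
  v_R = (−(43/150) + 407/600) / (2·(1/12)) = 47/20 m/s
check:
stop time T_s = (47/20)/6 = 0.3917 s
robot covers v_R·T_r = 2.3500·0.1200 = 0.2820 m before braking
robot under decel: 2.3500²/(2·6.0000) = 0.4602 m
human over T_r+T_s: 1.0000·(0.1200+0.3917) = 0.5117 m
C+Z_d+Z_r = 0.0600+0.0250+0.0050 = 0.0900 m
sum ≈ 0.2820+0.4602+0.5117+0.0900 ≈ 1.3439 m = S ✓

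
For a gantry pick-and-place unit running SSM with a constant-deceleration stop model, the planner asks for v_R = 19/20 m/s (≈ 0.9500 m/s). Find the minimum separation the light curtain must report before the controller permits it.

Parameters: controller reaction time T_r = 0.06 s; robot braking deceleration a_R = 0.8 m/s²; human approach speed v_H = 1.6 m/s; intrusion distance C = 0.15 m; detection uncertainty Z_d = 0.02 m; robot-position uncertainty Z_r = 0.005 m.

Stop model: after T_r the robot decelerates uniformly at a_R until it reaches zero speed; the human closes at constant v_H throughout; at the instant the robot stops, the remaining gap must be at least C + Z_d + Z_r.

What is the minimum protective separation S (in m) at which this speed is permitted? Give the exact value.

S_min = 44673/16000 m = 2.7921 m

stop time T_s = (19/20)/(4/5) = 1.1875 s
robot in T_r: 0.9500·0.0600 = 0.0570 m
robot under decel: 0.9500²/(2·0.8000) = 0.5641 m
human closes 1.6000·1.2475 = 1.9960 m
margins: 0.1500+0.0200+0.0050 = 0.1750 m
S_min ≈ 0.0570+0.5641+1.9960+0.1750  ⇒  S_min = 44673/16000 m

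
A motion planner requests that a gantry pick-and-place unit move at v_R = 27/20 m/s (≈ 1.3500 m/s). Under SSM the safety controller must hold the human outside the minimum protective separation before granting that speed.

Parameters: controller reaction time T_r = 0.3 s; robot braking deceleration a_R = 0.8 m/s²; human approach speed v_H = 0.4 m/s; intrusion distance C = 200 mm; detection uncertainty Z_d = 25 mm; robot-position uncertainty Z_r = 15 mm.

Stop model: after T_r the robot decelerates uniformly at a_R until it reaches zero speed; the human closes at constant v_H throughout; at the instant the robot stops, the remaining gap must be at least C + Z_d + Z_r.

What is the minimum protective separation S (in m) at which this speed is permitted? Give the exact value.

S_min = 8253/3200 m = 2.5791 m

T_s = v_R/a_R = (27/20)/(4/5) = 1.6875 s
robot in T_r: 1.3500·0.3000 = 0.4050 m
robot under decel: 1.3500²/(2·0.8000) = 1.1391 m
person approaches 0.4000·(0.3000+1.6875) = 0.7950 m
C+Z_d+Z_r = 0.2000+0.0250+0.0150 = 0.2400 m
S_min ≈ 0.4050+1.1391+0.7950+0.2400  ⇒  S_min = 8253/3200 m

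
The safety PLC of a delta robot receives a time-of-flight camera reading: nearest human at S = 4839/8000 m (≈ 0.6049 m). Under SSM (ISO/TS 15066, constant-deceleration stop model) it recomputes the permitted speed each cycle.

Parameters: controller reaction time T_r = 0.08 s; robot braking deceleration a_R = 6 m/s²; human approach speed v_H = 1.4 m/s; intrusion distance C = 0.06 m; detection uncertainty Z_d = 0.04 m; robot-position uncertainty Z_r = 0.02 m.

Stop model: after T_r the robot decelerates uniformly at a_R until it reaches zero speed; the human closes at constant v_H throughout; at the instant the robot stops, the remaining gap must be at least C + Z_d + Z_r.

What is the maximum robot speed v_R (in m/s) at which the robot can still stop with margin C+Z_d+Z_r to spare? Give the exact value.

at the boundary: (1/12)·v² + (47/150)·v + (-2983/8000) = 0
  disc = (47/150)² − 4·(1/12)·(-2983/8000) = 80089/360000 ; √disc = 283/600
  v_R = (−(47/150) + 283/600) / (2·(1/12)) = 19/20 m/s
check:
stop time T_s = (19/20)/6 = 0.1583 s
robot in T_r: 0.9500·0.0800 = 0.0760 m
robot under decel: 0.9500²/(2·6.0000) = 0.0752 m
human over T_r+T_s: 1.4000·(0.0800+0.1583) = 0.3337 m
residual clearance needed = 0.0600+0.0400+0.0200 = 0.1200 m
sum ≈ 0.0760+0.0752+0.3337+0.1200 ≈ 0.6049 m = S ✓

v_R_max = 19/20 m/s = 0.9500 m/s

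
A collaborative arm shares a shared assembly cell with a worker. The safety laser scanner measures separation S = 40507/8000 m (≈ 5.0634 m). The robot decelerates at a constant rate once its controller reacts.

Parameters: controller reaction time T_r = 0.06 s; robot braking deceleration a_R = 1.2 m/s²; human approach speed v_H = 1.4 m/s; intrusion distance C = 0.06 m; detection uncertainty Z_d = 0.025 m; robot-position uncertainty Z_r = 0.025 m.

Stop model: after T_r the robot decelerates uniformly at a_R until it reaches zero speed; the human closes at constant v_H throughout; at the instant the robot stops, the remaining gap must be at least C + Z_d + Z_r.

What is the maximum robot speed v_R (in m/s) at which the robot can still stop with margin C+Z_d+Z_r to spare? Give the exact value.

collect terms ⇒ (5/12)·v_R² + (92/75)·v_R + (-7791/1600) = 0
  disc = (92/75)² − 4·(5/12)·(-7791/1600) = 3463321/360000 ; √disc = 1861/600
  v_R = (−(92/75) + 1861/600) / (2·(5/12)) = 9/4 m/s
check:
braking lasts T_s = (9/4)/(6/5) = 1.8750 s
robot covers v_R·T_r = 2.2500·0.0600 = 0.1350 m before braking
robot covers 2.2500·1.8750 − ½·1.2000·1.8750² = 2.1094 m while stopping
person approaches 1.4000·(0.0600+1.8750) = 2.7090 m
margins: 0.0600+0.0250+0.0250 = 0.1100 m
sum ≈ 0.1350+2.1094+2.7090+0.1100 ≈ 5.0634 m = S ✓

v_R_max = 9/4 m/s = 2.2500 m/s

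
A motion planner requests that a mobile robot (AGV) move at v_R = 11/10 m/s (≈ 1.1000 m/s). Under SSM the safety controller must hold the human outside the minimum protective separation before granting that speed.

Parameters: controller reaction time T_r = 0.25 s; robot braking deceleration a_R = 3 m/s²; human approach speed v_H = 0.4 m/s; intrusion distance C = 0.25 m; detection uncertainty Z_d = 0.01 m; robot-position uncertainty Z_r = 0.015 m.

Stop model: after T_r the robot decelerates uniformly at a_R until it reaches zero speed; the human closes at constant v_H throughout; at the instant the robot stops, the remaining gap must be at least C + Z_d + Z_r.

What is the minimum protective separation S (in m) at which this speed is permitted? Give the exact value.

S_min = 599/600 m = 0.9983 m

T_s = v_R/a_R = (11/10)/3 = 0.3667 s
reaction-phase robot travel = 1.1000·0.2500 = 0.2750 m
robot covers 1.1000·0.3667 − ½·3.0000·0.3667² = 0.2017 m while stopping
human closes 0.4000·0.6167 = 0.2467 m
residual clearance needed = 0.2500+0.0100+0.0150 = 0.2750 m
S_min ≈ 0.2750+0.2017+0.2467+0.2750  ⇒  S_min = 599/600 m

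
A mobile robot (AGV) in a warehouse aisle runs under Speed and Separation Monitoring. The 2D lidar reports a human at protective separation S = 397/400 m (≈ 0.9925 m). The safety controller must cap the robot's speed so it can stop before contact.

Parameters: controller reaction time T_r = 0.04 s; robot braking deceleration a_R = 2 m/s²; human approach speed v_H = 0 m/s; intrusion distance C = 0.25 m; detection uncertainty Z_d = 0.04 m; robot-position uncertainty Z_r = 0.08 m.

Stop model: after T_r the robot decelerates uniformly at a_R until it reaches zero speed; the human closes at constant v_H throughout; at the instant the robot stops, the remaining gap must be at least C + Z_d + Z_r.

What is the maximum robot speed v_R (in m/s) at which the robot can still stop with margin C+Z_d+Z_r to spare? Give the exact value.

v_R_max = 3/2 m/s = 1.5000 m/s

quadratic (1/4)·v² + (1/25)·v + (-249/400) = 0
  disc = (1/25)² − 4·(1/4)·(-249/400) = 6241/10000 ; √disc = 79/100
  v_R = (−(1/25) + 79/100) / (2·(1/4)) = 3/2 m/s
check:
braking lasts T_s = (3/2)/2 = 0.7500 s
reaction-phase robot travel = 1.5000·0.0400 = 0.0600 m
robot covers 1.5000·0.7500 − ½·2.0000·0.7500² = 0.5625 m while stopping
person approaches 0.0000·(0.0400+0.7500) = 0.0000 m
margins: 0.2500+0.0400+0.0800 = 0.3700 m
sum ≈ 0.0600+0.5625+0.0000+0.3700 ≈ 0.9925 m = S ✓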